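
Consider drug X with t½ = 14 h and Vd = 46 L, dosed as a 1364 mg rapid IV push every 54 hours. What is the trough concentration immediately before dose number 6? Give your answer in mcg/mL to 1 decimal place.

f = (1/2)^(τ/t½) = (1/2)^(54/14) ≈ 0.0690.
C₀ = D/Vd = 1364/46 ≈ 29.652 mcg/mL.
Before the 6th dose, 5 doses have been given. Superposition: Cmin = C₀·(f + f² + … + f^5).
≈ 29.652 × (0.0690 + 0.0048 + 0.0003 + 0.0000 + 0.0000) ≈ 29.652 × 0.0741 ≈ 2.197 mcg/mL.

2.2 mcg/mL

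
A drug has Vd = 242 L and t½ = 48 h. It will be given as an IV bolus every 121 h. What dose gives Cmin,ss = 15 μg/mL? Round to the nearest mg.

τ/t½ = 121/48 ≈ 2.5208, so f = (1/2)^(121/48) ≈ 0.174242.
Cmin,ss = (D/Vd)·f/(1−f), so D = Cmin,ss·Vd·(1−f)/f.
D = 15 × 242 × (1−f)/f ≈ 15 × 242 × 4.73914 ≈ 17203.08 mg.

17203 mg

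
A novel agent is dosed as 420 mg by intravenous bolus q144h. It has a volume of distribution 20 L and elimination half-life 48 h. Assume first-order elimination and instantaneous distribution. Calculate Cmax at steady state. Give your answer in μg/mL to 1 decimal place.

τ = 144 h = 3 half-lives, so f = (1/2)^3 = 0.125.
Accumulation ratio R = 1/(1 − f) = 1/0.875 = 8/7.
Single-dose peak C₀ = D/Vd = 420/20 = 21 μg/mL.
Steady-state peak Cmax,ss = C₀·R = 21 × 8/7 ≈ 24.000 μg/mL.

24.0 μg/mL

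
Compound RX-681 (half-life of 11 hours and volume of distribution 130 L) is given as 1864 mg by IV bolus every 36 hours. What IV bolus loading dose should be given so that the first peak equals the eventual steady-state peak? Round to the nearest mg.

2079 mg

f = (1/2)^(36/11) ≈ 0.103469; accumulation ratio R = 1/(1−f) ≈ 1.11541.
Loading dose to hit Cmax,ss on first dose: D_load = D_maint·R ≈ 1864 × 1.11541 ≈ 2079.12 mg.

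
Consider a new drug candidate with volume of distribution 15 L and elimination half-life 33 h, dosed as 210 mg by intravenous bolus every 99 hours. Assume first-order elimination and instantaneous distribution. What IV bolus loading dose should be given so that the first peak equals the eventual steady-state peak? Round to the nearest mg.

f = (1/2)^(99/33) ≈ 0.125000; accumulation ratio R = 1/(1−f) ≈ 1.14286.
Loading dose to hit Cmax,ss on first dose: D_load = D_maint·R ≈ 210 × 1.14286 ≈ 240.00 mg.

240 mg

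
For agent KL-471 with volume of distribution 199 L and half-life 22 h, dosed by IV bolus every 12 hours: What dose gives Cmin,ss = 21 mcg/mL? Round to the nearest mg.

τ/t½ = 12/22 ≈ 0.54545, so f = (1/2)^(12/22) ≈ 0.685175.
Cmin,ss = (D/Vd)·f/(1−f), so D = Cmin,ss·Vd·(1−f)/f.
D = 21 × 199 × (1−f)/f ≈ 21 × 199 × 0.45948 ≈ 1920.17 mg.

1920 mg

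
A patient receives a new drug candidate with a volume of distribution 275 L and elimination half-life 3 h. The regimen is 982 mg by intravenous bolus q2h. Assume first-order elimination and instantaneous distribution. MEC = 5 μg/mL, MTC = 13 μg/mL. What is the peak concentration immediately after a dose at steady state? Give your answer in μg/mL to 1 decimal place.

9.7 μg/mL

τ/t½ = 2/3 ≈ 0.66667, so fraction remaining f = (1/2)^(2/3) ≈ 0.6300.
Accumulation ratio R = 1/(1 − f) ≈ 1/0.3700 ≈ 2.7027.
Single-dose peak C₀ = D/Vd = 982/275 ≈ 3.571 μg/mL.
Steady-state peak Cmax,ss = C₀·R ≈ 3.571 × 2.7027 ≈ 9.651 μg/mL.
Peak 9.7 μg/mL vs MTC 13 μg/mL: below toxic threshold.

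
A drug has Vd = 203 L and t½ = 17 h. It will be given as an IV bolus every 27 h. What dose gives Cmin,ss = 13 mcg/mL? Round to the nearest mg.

5296 mg

τ/t½ = 27/17 ≈ 1.5882, so f = (1/2)^(27/17) ≈ 0.332578.
Cmin,ss = (D/Vd)·f/(1−f), so D = Cmin,ss·Vd·(1−f)/f.
D = 13 × 203 × (1−f)/f ≈ 13 × 203 × 2.00681 ≈ 5295.97 mg.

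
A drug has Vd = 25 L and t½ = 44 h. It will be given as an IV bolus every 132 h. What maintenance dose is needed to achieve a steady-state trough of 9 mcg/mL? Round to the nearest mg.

τ/t½ = 132/44 ≈ 3, so f = (1/2)^(132/44) ≈ 0.125000.
Cmin,ss = (D/Vd)·f/(1−f), so D = Cmin,ss·Vd·(1−f)/f.
D = 9 × 25 × (1−f)/f ≈ 9 × 25 × 7.00000 ≈ 1575.00 mg.

1575 mg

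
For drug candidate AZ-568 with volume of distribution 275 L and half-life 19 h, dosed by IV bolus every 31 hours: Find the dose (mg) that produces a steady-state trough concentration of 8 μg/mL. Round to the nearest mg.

τ/t½ = 31/19 ≈ 1.6316, so f = (1/2)^(31/19) ≈ 0.322735.
Cmin,ss = (D/Vd)·f/(1−f), so D = Cmin,ss·Vd·(1−f)/f.
D = 8 × 275 × (1−f)/f ≈ 8 × 275 × 2.09852 ≈ 4616.74 mg.

4617 mg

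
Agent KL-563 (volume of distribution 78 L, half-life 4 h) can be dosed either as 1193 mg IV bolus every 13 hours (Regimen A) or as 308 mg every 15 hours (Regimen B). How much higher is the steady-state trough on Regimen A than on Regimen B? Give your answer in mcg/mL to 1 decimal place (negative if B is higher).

1.5 mcg/mL

Regimen A: f = (1/2)^(13/4) ≈ 0.1051; Cmin,ss = (1193/78)·f/(1−f) ≈ 1.796 mcg/mL.
Regimen B: f = (1/2)^(15/4) ≈ 0.0743; Cmin,ss = (308/78)·f/(1−f) ≈ 0.317 mcg/mL.
Difference ≈ 1.796 − 0.317 ≈ 1.479 mcg/mL.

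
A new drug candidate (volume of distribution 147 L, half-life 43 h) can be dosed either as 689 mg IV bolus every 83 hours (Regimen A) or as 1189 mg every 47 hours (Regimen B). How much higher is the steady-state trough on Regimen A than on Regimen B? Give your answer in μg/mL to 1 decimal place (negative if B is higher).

Regimen A: f = (1/2)^(83/43) ≈ 0.2624; Cmin,ss = (689/147)·f/(1−f) ≈ 1.667 μg/mL.
Regimen B: f = (1/2)^(47/43) ≈ 0.4688; Cmin,ss = (1189/147)·f/(1−f) ≈ 7.138 μg/mL.
Difference ≈ 1.667 − 7.138 ≈ -5.471 μg/mL.

-5.5 μg/mL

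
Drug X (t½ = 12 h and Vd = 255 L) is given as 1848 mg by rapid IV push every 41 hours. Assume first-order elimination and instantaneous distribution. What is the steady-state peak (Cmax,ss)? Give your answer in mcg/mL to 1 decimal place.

8.0 mcg/mL

k = ln2/t½ = ln2/12 ≈ 0.057762 h⁻¹; fraction remaining f = e^(−kτ) = e^(−0.057762×41) ≈ 0.0936.
At steady state, accumulation factor R = 1/(1 − e^(−kτ)) ≈ 1.1033.
Each bolus raises the concentration by D/Vd = 1848/255 ≈ 7.247 mcg/mL.
Steady-state peak Cmax,ss = C₀·R ≈ 7.247 × 1.1033 ≈ 7.996 mcg/mL.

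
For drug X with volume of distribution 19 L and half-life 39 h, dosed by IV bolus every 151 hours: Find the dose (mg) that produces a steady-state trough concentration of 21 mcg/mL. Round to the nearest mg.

5442 mg

τ/t½ = 151/39 ≈ 3.8718, so f = (1/2)^(151/39) ≈ 0.068308.
Cmin,ss = (D/Vd)·f/(1−f), so D = Cmin,ss·Vd·(1−f)/f.
D = 21 × 19 × (1−f)/f ≈ 21 × 19 × 13.63957 ≈ 5442.19 mg.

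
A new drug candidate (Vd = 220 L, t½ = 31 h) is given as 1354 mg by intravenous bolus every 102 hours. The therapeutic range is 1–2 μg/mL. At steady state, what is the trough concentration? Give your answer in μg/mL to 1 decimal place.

0.7 μg/mL

Over one 102-h interval, 102/31 ≈ 3.2903 half-lives elapse, leaving f ≈ 0.1022 of each dose.
Accumulation ratio R = 1/(1 − f) ≈ 1/0.8978 ≈ 1.1138.
Single-dose peak C₀ = D/Vd = 1354/220 ≈ 6.155 μg/mL.
Steady-state peak Cmax,ss = C₀·R ≈ 6.155 × 1.1138 ≈ 6.855 μg/mL.
Steady-state trough Cmin,ss = Cmax,ss·f ≈ 6.855 × 0.1022 ≈ 0.701 μg/mL.
Trough 0.7 μg/mL vs MEC 1 μg/mL: subtherapeutic.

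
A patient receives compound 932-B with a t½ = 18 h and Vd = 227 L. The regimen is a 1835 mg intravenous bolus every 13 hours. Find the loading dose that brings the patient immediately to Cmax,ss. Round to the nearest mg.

4659 mg

f = (1/2)^(13/18) ≈ 0.606163; accumulation ratio R = 1/(1−f) ≈ 2.53912.
Loading dose to hit Cmax,ss on first dose: D_load = D_maint·R ≈ 1835 × 2.53912 ≈ 4659.29 mg.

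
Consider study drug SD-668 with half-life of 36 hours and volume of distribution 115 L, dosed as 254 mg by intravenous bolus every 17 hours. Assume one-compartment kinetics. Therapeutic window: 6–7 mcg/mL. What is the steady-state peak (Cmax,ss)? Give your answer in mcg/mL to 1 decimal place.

7.9 mcg/mL

k = ln2/t½ = ln2/36 ≈ 0.019254 h⁻¹; fraction remaining f = e^(−kτ) = e^(−0.019254×17) ≈ 0.7209.
Accumulation ratio R = 1/(1 − f) ≈ 1/0.2791 ≈ 3.5829.
Single-dose peak C₀ = D/Vd = 254/115 ≈ 2.209 mcg/mL.
Steady-state peak Cmax,ss = C₀·R ≈ 2.209 × 3.5829 ≈ 7.915 mcg/mL.
Peak 7.9 mcg/mL vs MTC 7 mcg/mL: exceeds toxic threshold.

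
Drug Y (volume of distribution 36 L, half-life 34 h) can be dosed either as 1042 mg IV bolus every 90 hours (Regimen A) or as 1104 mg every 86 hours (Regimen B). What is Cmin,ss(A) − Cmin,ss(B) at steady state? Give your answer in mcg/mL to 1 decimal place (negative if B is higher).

-0.9 mcg/mL

Regimen A: f = (1/2)^(90/34) ≈ 0.1596; Cmin,ss = (1042/36)·f/(1−f) ≈ 5.497 mcg/mL.
Regimen B: f = (1/2)^(86/34) ≈ 0.1732; Cmin,ss = (1104/36)·f/(1−f) ≈ 6.424 mcg/mL.
Difference ≈ 5.497 − 6.424 ≈ -0.927 mcg/mL.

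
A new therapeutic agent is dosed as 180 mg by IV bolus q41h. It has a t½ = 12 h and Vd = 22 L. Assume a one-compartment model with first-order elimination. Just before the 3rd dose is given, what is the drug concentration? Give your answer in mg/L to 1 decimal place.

0.8 mg/L

f = (1/2)^(τ/t½) = (1/2)^(41/12) ≈ 0.0936.
C₀ = D/Vd = 180/22 ≈ 8.182 mg/L.
Before the 3rd dose, 2 doses have been given. Superposition: Cmin = C₀·(f + f²).
≈ 8.182 × (0.0936 + 0.0088) ≈ 8.182 × 0.1024 ≈ 0.838 mg/L.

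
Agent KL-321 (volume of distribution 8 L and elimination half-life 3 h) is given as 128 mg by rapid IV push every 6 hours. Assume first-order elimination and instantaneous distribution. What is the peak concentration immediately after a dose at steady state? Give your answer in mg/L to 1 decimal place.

The dosing interval is 2 half-lives, so f = 2^(−2) = 0.25.
Accumulation ratio R = 1/(1 − f) = 1/0.75 = 4/3.
Single-dose peak C₀ = D/Vd = 128/8 = 16 mg/L.
Steady-state peak Cmax,ss = C₀·R = 16 × 4/3 ≈ 21.333 mg/L.

21.3 mg/L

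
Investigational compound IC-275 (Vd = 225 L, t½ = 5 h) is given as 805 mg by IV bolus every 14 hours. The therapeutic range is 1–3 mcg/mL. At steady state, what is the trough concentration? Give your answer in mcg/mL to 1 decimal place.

τ/t½ = 14/5 ≈ 2.8, so fraction remaining f = (1/2)^(14/5) ≈ 0.1436.
Single-dose peak C₀ = D/Vd = 805/225 ≈ 3.578 mcg/mL.
Steady-state trough Cmin,ss = C₀·f/(1−f) ≈ 3.578 × 0.1436/0.8564 ≈ 0.600 mcg/mL.
Trough 0.6 mcg/mL vs MEC 1 mcg/mL: subtherapeutic.

0.6 mcg/mL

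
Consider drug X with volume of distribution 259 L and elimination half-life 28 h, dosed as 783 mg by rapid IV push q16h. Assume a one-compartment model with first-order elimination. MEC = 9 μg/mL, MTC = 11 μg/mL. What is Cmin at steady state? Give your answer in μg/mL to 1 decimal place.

6.2 μg/mL

Over one 16-h interval, 16/28 ≈ 0.57143 half-lives elapse, leaving f ≈ 0.6730 of each dose.
Accumulation ratio R = 1/(1 − f) ≈ 1/0.3270 ≈ 3.0581.
Single-dose peak C₀ = D/Vd = 783/259 ≈ 3.023 μg/mL.
Cmax,ss = C₀/(1 − f) ≈ 3.023/0.3270 ≈ 9.245 μg/mL.
One interval later, Cmin,ss = Cmax,ss·e^(−kτ) ≈ 9.245 × 0.6730 ≈ 6.222 μg/mL.
Trough 6.2 μg/mL vs MEC 9 μg/mL: subtherapeutic.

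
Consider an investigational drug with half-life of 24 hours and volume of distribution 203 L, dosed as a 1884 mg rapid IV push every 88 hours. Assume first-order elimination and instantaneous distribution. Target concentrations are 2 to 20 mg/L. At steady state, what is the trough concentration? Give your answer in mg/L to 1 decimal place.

0.8 mg/L

k = ln2/t½ = ln2/24 ≈ 0.028881 h⁻¹; fraction remaining f = e^(−kτ) = e^(−0.028881×88) ≈ 0.0787.
At steady state, accumulation factor R = 1/(1 − e^(−kτ)) ≈ 1.0854.
Each bolus raises the concentration by D/Vd = 1884/203 ≈ 9.281 mg/L.
Steady-state peak Cmax,ss = C₀·R ≈ 9.281 × 1.0854 ≈ 10.074 mg/L.
One interval later, Cmin,ss = Cmax,ss·e^(−kτ) ≈ 10.074 × 0.0787 ≈ 0.793 mg/L.
Trough 0.8 mg/L vs MEC 2 mg/L: subtherapeutic.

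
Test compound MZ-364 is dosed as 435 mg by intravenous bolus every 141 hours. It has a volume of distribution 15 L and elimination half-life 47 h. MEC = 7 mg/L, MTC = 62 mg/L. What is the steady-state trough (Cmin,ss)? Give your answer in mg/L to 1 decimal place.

4.1 mg/L

The dosing interval is 3 half-lives, so f = 2^(−3) = 0.125.
At steady state, R = 1/(1 − 0.125) = 8/7.
Single-dose peak C₀ = D/Vd = 435/15 = 29 mg/L.
Steady-state peak Cmax,ss = C₀·R = 29 × 8/7 ≈ 33.143 mg/L.
Steady-state trough Cmin,ss = Cmax,ss·f ≈ 33.143 × 0.125 ≈ 4.143 mg/L.
Trough 4.1 mg/L vs MEC 7 mg/L: subtherapeutic.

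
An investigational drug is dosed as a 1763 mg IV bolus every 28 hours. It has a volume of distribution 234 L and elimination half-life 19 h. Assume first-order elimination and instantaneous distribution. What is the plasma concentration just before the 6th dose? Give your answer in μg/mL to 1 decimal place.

f = (1/2)^(τ/t½) = (1/2)^(28/19) ≈ 0.3601.
C₀ = D/Vd = 1763/234 ≈ 7.534 μg/mL.
Before the 6th dose, 5 doses have been given. Superposition: Cmin = C₀·(f + f² + … + f^5).
≈ 7.534 × (0.3601 + 0.1297 + 0.0467 + 0.0168 + 0.0061) ≈ 7.534 × 0.5594 ≈ 4.215 μg/mL.

4.2 μg/mL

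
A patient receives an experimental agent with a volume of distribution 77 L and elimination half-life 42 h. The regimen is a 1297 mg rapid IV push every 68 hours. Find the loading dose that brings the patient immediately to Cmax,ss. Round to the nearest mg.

1923 mg

f = (1/2)^(68/42) ≈ 0.325550; accumulation ratio R = 1/(1−f) ≈ 1.48269.
Loading dose to hit Cmax,ss on first dose: D_load = D_maint·R ≈ 1297 × 1.48269 ≈ 1923.05 mg.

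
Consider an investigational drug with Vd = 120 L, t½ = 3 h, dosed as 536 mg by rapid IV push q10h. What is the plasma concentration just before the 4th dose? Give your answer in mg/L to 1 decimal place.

f = (1/2)^(τ/t½) = (1/2)^(10/3) ≈ 0.0992.
C₀ = D/Vd = 536/120 ≈ 4.467 mg/L.
Before the 4th dose, 3 doses have been given. Superposition: Cmin = C₀·(f + f² + … + f^3).
≈ 4.467 × (0.0992 + 0.0098 + 0.0010) ≈ 4.467 × 0.1100 ≈ 0.491 mg/L.

0.5 mg/L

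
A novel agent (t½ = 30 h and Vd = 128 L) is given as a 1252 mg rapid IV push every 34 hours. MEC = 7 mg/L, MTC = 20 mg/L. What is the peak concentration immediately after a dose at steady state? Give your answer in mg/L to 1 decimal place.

Over one 34-h interval, 34/30 ≈ 1.1333 half-lives elapse, leaving f ≈ 0.4559 of each dose.
At steady state, accumulation factor R = 1/(1 − e^(−kτ)) ≈ 1.8379.
Each bolus raises the concentration by D/Vd = 1252/128 ≈ 9.781 mg/L.
Steady-state peak Cmax,ss = C₀·R ≈ 9.781 × 1.8379 ≈ 17.976 mg/L.
Peak 18.0 mg/L vs MTC 20 mg/L: below toxic threshold.

18.0 mg/L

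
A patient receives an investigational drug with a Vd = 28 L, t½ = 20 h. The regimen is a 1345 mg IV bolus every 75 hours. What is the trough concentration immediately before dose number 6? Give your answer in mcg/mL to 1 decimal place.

f = (1/2)^(τ/t½) = (1/2)^(75/20) ≈ 0.0743.
C₀ = D/Vd = 1345/28 ≈ 48.036 mcg/mL.
Before the 6th dose, 5 doses have been given. Superposition: Cmin = C₀·(f + f² + … + f^5).
≈ 48.036 × (0.0743 + 0.0055 + 0.0004 + 0.0000 + 0.0000) ≈ 48.036 × 0.0802 ≈ 3.852 mcg/mL.

3.9 mcg/mL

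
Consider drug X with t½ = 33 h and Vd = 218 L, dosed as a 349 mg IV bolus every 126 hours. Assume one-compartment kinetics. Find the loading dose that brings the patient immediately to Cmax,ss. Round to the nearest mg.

f = (1/2)^(126/33) ≈ 0.070895; accumulation ratio R = 1/(1−f) ≈ 1.07630.
Loading dose to hit Cmax,ss on first dose: D_load = D_maint·R ≈ 349 × 1.07630 ≈ 375.63 mg.

376 mg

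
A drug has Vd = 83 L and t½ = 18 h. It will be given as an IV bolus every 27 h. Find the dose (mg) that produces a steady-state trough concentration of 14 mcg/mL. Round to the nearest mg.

2125 mg

τ/t½ = 27/18 ≈ 1.5, so f = (1/2)^(27/18) ≈ 0.353553.
Cmin,ss = (D/Vd)·f/(1−f), so D = Cmin,ss·Vd·(1−f)/f.
D = 14 × 83 × (1−f)/f ≈ 14 × 83 × 1.82843 ≈ 2124.64 mg.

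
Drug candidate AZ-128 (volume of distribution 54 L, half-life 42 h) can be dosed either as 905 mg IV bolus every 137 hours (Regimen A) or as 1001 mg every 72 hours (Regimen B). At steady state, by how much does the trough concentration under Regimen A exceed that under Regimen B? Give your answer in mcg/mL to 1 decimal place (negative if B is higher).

-6.2 mcg/mL

Regimen A: f = (1/2)^(137/42) ≈ 0.1042; Cmin,ss = (905/54)·f/(1−f) ≈ 1.949 mcg/mL.
Regimen B: f = (1/2)^(72/42) ≈ 0.3048; Cmin,ss = (1001/54)·f/(1−f) ≈ 8.127 mcg/mL.
Difference ≈ 1.949 − 8.127 ≈ -6.178 mcg/mL.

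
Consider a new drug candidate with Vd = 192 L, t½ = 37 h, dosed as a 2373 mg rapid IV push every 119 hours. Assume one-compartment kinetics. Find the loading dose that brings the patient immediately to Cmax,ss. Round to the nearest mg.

2659 mg

f = (1/2)^(119/37) ≈ 0.107603; accumulation ratio R = 1/(1−f) ≈ 1.12058.
Loading dose to hit Cmax,ss on first dose: D_load = D_maint·R ≈ 2373 × 1.12058 ≈ 2659.14 mg.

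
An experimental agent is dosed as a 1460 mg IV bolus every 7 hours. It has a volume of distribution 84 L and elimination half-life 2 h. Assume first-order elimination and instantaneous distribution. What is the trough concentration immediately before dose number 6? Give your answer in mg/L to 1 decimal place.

f = (1/2)^(τ/t½) = (1/2)^(7/2) ≈ 0.0884.
C₀ = D/Vd = 1460/84 ≈ 17.381 mg/L.
Before the 6th dose, 5 doses have been given. Superposition: Cmin = C₀·(f + f² + … + f^5).
≈ 17.381 × (0.0884 + 0.0078 + 0.0007 + 0.0001 + 0.0000) ≈ 17.381 × 0.0970 ≈ 1.686 mg/L.

1.7 mg/L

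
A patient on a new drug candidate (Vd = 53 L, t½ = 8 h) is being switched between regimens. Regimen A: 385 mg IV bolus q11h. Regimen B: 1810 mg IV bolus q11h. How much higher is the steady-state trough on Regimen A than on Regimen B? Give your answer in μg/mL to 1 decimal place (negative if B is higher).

-16.9 μg/mL

Regimen A: f = (1/2)^(11/8) ≈ 0.3856; Cmin,ss = (385/53)·f/(1−f) ≈ 4.559 μg/mL.
Regimen B: f = (1/2)^(11/8) ≈ 0.3856; Cmin,ss = (1810/53)·f/(1−f) ≈ 21.433 μg/mL.
Difference ≈ 4.559 − 21.433 ≈ -16.874 μg/mL.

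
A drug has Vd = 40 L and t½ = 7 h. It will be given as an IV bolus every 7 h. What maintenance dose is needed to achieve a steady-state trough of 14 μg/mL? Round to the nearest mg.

560 mg

τ/t½ = 7/7 ≈ 1, so f = (1/2)^(7/7) ≈ 0.500000.
Cmin,ss = (D/Vd)·f/(1−f), so D = Cmin,ss·Vd·(1−f)/f.
D = 14 × 40 × (1−f)/f ≈ 14 × 40 × 1.00000 ≈ 560.00 mg.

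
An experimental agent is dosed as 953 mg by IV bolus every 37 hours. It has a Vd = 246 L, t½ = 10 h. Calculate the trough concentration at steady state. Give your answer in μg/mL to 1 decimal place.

τ/t½ = 37/10 ≈ 3.7, so fraction remaining f = (1/2)^(37/10) ≈ 0.0769.
Accumulation ratio R = 1/(1 − f) ≈ 1/0.9231 ≈ 1.0833.
Single-dose peak C₀ = D/Vd = 953/246 ≈ 3.874 μg/mL.
Cmax,ss = C₀/(1 − f) ≈ 3.874/0.9231 ≈ 4.197 μg/mL.
One interval later, Cmin,ss = Cmax,ss·e^(−kτ) ≈ 4.197 × 0.0769 ≈ 0.323 μg/mL.

0.3 μg/mL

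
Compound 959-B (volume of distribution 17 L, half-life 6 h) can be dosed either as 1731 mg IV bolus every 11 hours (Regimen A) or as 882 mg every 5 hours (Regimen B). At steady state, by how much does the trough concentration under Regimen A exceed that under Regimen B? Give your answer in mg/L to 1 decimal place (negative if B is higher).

-26.6 mg/L

Regimen A: f = (1/2)^(11/6) ≈ 0.2806; Cmin,ss = (1731/17)·f/(1−f) ≈ 39.716 mg/L.
Regimen B: f = (1/2)^(5/6) ≈ 0.5612; Cmin,ss = (882/17)·f/(1−f) ≈ 66.355 mg/L.
Difference ≈ 39.716 − 66.355 ≈ -26.639 mg/L.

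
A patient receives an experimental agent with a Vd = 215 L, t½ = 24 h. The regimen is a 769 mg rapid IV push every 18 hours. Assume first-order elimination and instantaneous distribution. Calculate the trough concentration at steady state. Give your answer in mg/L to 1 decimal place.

5.2 mg/L

τ/t½ = 18/24 ≈ 0.75, so fraction remaining f = (1/2)^(18/24) ≈ 0.5946.
Single-dose peak C₀ = D/Vd = 769/215 ≈ 3.577 mg/L.
Steady-state trough Cmin,ss = C₀·f/(1−f) ≈ 3.577 × 0.5946/0.4054 ≈ 5.246 mg/L.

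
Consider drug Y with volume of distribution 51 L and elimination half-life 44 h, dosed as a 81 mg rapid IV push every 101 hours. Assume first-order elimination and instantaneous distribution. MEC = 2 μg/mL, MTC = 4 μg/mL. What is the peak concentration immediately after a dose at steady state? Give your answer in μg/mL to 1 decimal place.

k = ln2/t½ = ln2/44 ≈ 0.015753 h⁻¹; fraction remaining f = e^(−kτ) = e^(−0.015753×101) ≈ 0.2037.
Accumulation ratio R = 1/(1 − f) ≈ 1/0.7963 ≈ 1.2558.
Each bolus raises the concentration by D/Vd = 81/51 ≈ 1.588 μg/mL.
Cmax,ss = C₀/(1 − f) ≈ 1.588/0.7963 ≈ 1.994 μg/mL.
Peak 2.0 μg/mL vs MTC 4 μg/mL: below toxic threshold.

2.0 μg/mL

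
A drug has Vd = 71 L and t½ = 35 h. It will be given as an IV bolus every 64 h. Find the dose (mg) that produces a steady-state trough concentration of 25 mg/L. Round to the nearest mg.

4530 mg

τ/t½ = 64/35 ≈ 1.8286, so f = (1/2)^(64/35) ≈ 0.281543.
Cmin,ss = (D/Vd)·f/(1−f), so D = Cmin,ss·Vd·(1−f)/f.
D = 25 × 71 × (1−f)/f ≈ 25 × 71 × 2.55186 ≈ 4529.55 mg.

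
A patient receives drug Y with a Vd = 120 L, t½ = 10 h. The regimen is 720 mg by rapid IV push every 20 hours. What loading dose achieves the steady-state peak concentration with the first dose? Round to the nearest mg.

960 mg

f = (1/2)^(20/10) ≈ 0.250000; accumulation ratio R = 1/(1−f) ≈ 1.33333.
Loading dose to hit Cmax,ss on first dose: D_load = D_maint·R ≈ 720 × 1.33333 ≈ 960.00 mg.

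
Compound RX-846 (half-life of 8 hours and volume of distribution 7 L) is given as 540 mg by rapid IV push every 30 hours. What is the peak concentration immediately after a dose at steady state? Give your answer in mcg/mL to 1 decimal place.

83.3 mcg/mL

k = ln2/t½ = ln2/8 ≈ 0.086643 h⁻¹; fraction remaining f = e^(−kτ) = e^(−0.086643×30) ≈ 0.0743.
At steady state, accumulation factor R = 1/(1 − e^(−kτ)) ≈ 1.0803.
Single-dose peak C₀ = D/Vd = 540/7 ≈ 77.143 mcg/mL.
Steady-state peak Cmax,ss = C₀·R ≈ 77.143 × 1.0803 ≈ 83.338 mcg/mL.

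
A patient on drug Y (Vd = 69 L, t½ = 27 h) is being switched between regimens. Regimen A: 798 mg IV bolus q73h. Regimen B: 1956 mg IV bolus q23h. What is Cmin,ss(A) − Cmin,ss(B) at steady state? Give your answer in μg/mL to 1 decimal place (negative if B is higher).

-33.1 μg/mL

Regimen A: f = (1/2)^(73/27) ≈ 0.1535; Cmin,ss = (798/69)·f/(1−f) ≈ 2.097 μg/mL.
Regimen B: f = (1/2)^(23/27) ≈ 0.5541; Cmin,ss = (1956/69)·f/(1−f) ≈ 35.227 μg/mL.
Difference ≈ 2.097 − 35.227 ≈ -33.130 μg/mL.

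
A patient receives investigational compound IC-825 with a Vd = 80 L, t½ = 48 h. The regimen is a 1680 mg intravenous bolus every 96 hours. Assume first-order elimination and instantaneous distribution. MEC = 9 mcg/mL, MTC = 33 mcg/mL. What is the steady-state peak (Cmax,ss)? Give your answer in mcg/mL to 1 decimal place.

τ = 96 h = 2 half-lives, so f = (1/2)^2 = 0.25.
At steady state, R = 1/(1 − 0.25) = 4/3.
Single-dose peak C₀ = D/Vd = 1680/80 = 21 mcg/mL.
Steady-state peak Cmax,ss = C₀·R = 21 × 4/3 ≈ 28.000 mcg/mL.
Peak 28.0 mcg/mL vs MTC 33 mcg/mL: below toxic threshold.

28.0 mcg/mL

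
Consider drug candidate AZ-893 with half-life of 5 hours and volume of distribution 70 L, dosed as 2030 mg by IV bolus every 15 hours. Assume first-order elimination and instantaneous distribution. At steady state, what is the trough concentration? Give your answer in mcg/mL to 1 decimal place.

4.1 mcg/mL

τ = 15 h = 3 half-lives, so f = (1/2)^3 = 0.125.
Accumulation ratio R = 1/(1 − f) = 1/0.875 = 8/7.
Single-dose peak C₀ = D/Vd = 2030/70 = 29 mcg/mL.
Steady-state peak Cmax,ss = C₀·R = 29 × 8/7 ≈ 33.143 mcg/mL.
Steady-state trough Cmin,ss = Cmax,ss·f ≈ 33.143 × 0.125 ≈ 4.143 mcg/mL.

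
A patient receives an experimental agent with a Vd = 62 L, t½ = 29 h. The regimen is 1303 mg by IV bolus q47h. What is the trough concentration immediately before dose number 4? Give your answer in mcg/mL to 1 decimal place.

f = (1/2)^(τ/t½) = (1/2)^(47/29) ≈ 0.3252.
C₀ = D/Vd = 1303/62 ≈ 21.016 mcg/mL.
Before the 4th dose, 3 doses have been given. Superposition: Cmin = C₀·(f + f² + … + f^3).
≈ 21.016 × (0.3252 + 0.1058 + 0.0344) ≈ 21.016 × 0.4654 ≈ 9.781 mcg/mL.

9.8 mcg/mL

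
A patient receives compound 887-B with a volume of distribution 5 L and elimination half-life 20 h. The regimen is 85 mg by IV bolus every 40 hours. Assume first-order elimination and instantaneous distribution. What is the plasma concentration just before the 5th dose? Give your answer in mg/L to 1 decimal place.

f = (1/2)^(τ/t½) = (1/2)^(40/20) ≈ 0.2500.
C₀ = D/Vd = 85/5 ≈ 17.000 mg/L.
Before the 5th dose, 4 doses have been given. Superposition: Cmin = C₀·(f + f² + … + f^4).
≈ 17.000 × (0.2500 + 0.0625 + 0.0156 + 0.0039) ≈ 17.000 × 0.3320 ≈ 5.644 mg/L.

5.6 mg/L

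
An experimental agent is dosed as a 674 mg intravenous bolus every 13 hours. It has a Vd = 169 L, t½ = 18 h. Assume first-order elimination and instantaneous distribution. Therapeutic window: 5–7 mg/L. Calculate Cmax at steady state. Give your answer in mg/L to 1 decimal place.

10.1 mg/L

τ/t½ = 13/18 ≈ 0.72222, so fraction remaining f = (1/2)^(13/18) ≈ 0.6062.
Accumulation ratio R = 1/(1 − f) ≈ 1/0.3938 ≈ 2.5394.
Each bolus raises the concentration by D/Vd = 674/169 ≈ 3.988 mg/L.
Steady-state peak Cmax,ss = C₀·R ≈ 3.988 × 2.5394 ≈ 10.127 mg/L.
Peak 10.1 mg/L vs MTC 7 mg/L: exceeds toxic threshold.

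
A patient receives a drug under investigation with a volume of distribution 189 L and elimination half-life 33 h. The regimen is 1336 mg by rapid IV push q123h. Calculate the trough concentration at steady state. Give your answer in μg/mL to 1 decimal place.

k = ln2/t½ = ln2/33 ≈ 0.021004 h⁻¹; fraction remaining f = e^(−kτ) = e^(−0.021004×123) ≈ 0.0755.
Accumulation ratio R = 1/(1 − f) ≈ 1/0.9245 ≈ 1.0817.
Single-dose peak C₀ = D/Vd = 1336/189 ≈ 7.069 μg/mL.
Cmax,ss = C₀/(1 − f) ≈ 7.069/0.9245 ≈ 7.646 μg/mL.
Steady-state trough Cmin,ss = Cmax,ss·f ≈ 7.646 × 0.0755 ≈ 0.577 μg/mL.

0.6 μg/mL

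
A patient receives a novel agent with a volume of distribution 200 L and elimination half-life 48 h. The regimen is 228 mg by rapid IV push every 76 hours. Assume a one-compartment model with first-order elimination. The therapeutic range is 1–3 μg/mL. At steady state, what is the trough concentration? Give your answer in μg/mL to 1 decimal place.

0.6 μg/mL

k = ln2/t½ = ln2/48 ≈ 0.014441 h⁻¹; fraction remaining f = e^(−kτ) = e^(−0.014441×76) ≈ 0.3337.
At steady state, accumulation factor R = 1/(1 − e^(−kτ)) ≈ 1.5008.
Each bolus raises the concentration by D/Vd = 228/200 ≈ 1.140 μg/mL.
Steady-state peak Cmax,ss = C₀·R ≈ 1.140 × 1.5008 ≈ 1.711 μg/mL.
One interval later, Cmin,ss = Cmax,ss·e^(−kτ) ≈ 1.711 × 0.3337 ≈ 0.571 μg/mL.
Trough 0.6 μg/mL vs MEC 1 μg/mL: subtherapeutic.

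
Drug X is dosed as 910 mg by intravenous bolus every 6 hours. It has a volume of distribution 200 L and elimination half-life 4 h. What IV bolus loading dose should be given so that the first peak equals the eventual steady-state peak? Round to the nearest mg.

f = (1/2)^(6/4) ≈ 0.353553; accumulation ratio R = 1/(1−f) ≈ 1.54692.
Loading dose to hit Cmax,ss on first dose: D_load = D_maint·R ≈ 910 × 1.54692 ≈ 1407.70 mg.

1408 mg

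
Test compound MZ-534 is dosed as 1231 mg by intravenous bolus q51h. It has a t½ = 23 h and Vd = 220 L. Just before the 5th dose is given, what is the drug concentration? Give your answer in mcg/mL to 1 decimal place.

f = (1/2)^(τ/t½) = (1/2)^(51/23) ≈ 0.2150.
C₀ = D/Vd = 1231/220 ≈ 5.595 mcg/mL.
Before the 5th dose, 4 doses have been given. Superposition: Cmin = C₀·(f + f² + … + f^4).
≈ 5.595 × (0.2150 + 0.0462 + 0.0099 + 0.0021) ≈ 5.595 × 0.2732 ≈ 1.529 mcg/mL.

1.5 mcg/mL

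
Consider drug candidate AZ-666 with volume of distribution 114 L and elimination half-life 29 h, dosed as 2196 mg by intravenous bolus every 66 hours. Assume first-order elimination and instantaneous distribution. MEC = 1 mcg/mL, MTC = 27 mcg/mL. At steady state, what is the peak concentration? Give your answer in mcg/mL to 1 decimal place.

24.3 mcg/mL

k = ln2/t½ = ln2/29 ≈ 0.023902 h⁻¹; fraction remaining f = e^(−kτ) = e^(−0.023902×66) ≈ 0.2065.
Accumulation ratio R = 1/(1 − f) ≈ 1/0.7935 ≈ 1.2602.
Each bolus raises the concentration by D/Vd = 2196/114 ≈ 19.263 mcg/mL.
Cmax,ss = C₀/(1 − f) ≈ 19.263/0.7935 ≈ 24.276 mcg/mL.
Peak 24.3 mcg/mL vs MTC 27 mcg/mL: below toxic threshold.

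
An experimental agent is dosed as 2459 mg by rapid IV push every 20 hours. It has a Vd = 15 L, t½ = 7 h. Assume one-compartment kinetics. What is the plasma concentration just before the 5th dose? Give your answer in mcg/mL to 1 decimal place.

f = (1/2)^(τ/t½) = (1/2)^(20/7) ≈ 0.1380.
C₀ = D/Vd = 2459/15 ≈ 163.933 mcg/mL.
Before the 5th dose, 4 doses have been given. Superposition: Cmin = C₀·(f + f² + … + f^4).
≈ 163.933 × (0.1380 + 0.0190 + 0.0026 + 0.0004) ≈ 163.933 × 0.1600 ≈ 26.229 mcg/mL.

26.2 mcg/mL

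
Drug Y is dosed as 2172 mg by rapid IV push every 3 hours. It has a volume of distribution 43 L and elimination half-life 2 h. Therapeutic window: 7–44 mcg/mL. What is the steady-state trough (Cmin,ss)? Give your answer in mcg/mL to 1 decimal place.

27.6 mcg/mL

τ/t½ = 3/2 ≈ 1.5, so fraction remaining f = (1/2)^(3/2) ≈ 0.3536.
At steady state, accumulation factor R = 1/(1 − e^(−kτ)) ≈ 1.5470.
Single-dose peak C₀ = D/Vd = 2172/43 ≈ 50.512 mcg/mL.
Steady-state peak Cmax,ss = C₀·R ≈ 50.512 × 1.5470 ≈ 78.142 mcg/mL.
One interval later, Cmin,ss = Cmax,ss·e^(−kτ) ≈ 78.142 × 0.3536 ≈ 27.631 mcg/mL.
Trough 27.6 mcg/mL vs MEC 7 mcg/mL: adequate.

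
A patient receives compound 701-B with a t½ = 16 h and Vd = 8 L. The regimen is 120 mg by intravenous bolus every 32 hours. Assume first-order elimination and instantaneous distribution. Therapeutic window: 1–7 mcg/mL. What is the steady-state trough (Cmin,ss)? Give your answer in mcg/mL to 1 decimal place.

The dosing interval is 2 half-lives, so f = 2^(−2) = 0.25.
At steady state, R = 1/(1 − 0.25) = 4/3.
Single-dose peak C₀ = D/Vd = 120/8 = 15 mcg/mL.
Steady-state peak Cmax,ss = C₀·R = 15 × 4/3 ≈ 20.000 mcg/mL.
Steady-state trough Cmin,ss = Cmax,ss·f ≈ 20.000 × 0.25 ≈ 5.000 mcg/mL.
Trough 5.0 mcg/mL vs MEC 1 mcg/mL: adequate.

5.0 mcg/mL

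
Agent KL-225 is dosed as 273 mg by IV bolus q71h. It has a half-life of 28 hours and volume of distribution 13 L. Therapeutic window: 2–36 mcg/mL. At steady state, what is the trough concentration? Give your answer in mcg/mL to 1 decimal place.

4.4 mcg/mL

τ/t½ = 71/28 ≈ 2.5357, so fraction remaining f = (1/2)^(71/28) ≈ 0.1725.
At steady state, accumulation factor R = 1/(1 − e^(−kτ)) ≈ 1.2085.
Each bolus raises the concentration by D/Vd = 273/13 ≈ 21.000 mcg/mL.
Steady-state peak Cmax,ss = C₀·R ≈ 21.000 × 1.2085 ≈ 25.378 mcg/mL.
One interval later, Cmin,ss = Cmax,ss·e^(−kτ) ≈ 25.378 × 0.1725 ≈ 4.378 mcg/mL.
Trough 4.4 mcg/mL vs MEC 2 mcg/mL: adequate.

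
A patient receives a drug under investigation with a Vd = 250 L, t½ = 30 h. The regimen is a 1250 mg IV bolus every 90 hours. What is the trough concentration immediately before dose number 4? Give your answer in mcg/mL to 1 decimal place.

f = (1/2)^(τ/t½) = (1/2)^(90/30) ≈ 0.1250.
C₀ = D/Vd = 1250/250 ≈ 5.000 mcg/mL.
Before the 4th dose, 3 doses have been given. Superposition: Cmin = C₀·(f + f² + … + f^3).
≈ 5.000 × (0.1250 + 0.0156 + 0.0020) ≈ 5.000 × 0.1426 ≈ 0.713 mcg/mL.

0.7 mcg/mL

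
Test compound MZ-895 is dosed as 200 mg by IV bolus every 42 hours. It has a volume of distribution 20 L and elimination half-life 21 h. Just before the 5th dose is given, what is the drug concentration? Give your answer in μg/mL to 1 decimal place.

f = (1/2)^(τ/t½) = (1/2)^(42/21) ≈ 0.2500.
C₀ = D/Vd = 200/20 ≈ 10.000 μg/mL.
Before the 5th dose, 4 doses have been given. Superposition: Cmin = C₀·(f + f² + … + f^4).
≈ 10.000 × (0.2500 + 0.0625 + 0.0156 + 0.0039) ≈ 10.000 × 0.3320 ≈ 3.320 μg/mL.

3.3 μg/mL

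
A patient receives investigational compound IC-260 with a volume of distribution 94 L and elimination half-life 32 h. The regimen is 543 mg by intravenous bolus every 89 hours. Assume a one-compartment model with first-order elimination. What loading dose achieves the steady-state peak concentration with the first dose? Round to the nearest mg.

f = (1/2)^(89/32) ≈ 0.145466; accumulation ratio R = 1/(1−f) ≈ 1.17023.
Loading dose to hit Cmax,ss on first dose: D_load = D_maint·R ≈ 543 × 1.17023 ≈ 635.43 mg.

635 mg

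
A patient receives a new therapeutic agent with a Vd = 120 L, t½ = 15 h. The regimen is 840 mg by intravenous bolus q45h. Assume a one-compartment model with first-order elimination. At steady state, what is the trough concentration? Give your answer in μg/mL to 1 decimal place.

τ = 45 h = 3 half-lives, so f = (1/2)^3 = 0.125.
At steady state, R = 1/(1 − 0.125) = 8/7.
Single-dose peak C₀ = D/Vd = 840/120 = 7 μg/mL.
Steady-state peak Cmax,ss = C₀·R = 7 × 8/7 ≈ 8.000 μg/mL.
Steady-state trough Cmin,ss = Cmax,ss·f ≈ 8.000 × 0.125 ≈ 1.000 μg/mL.

1.0 μg/mL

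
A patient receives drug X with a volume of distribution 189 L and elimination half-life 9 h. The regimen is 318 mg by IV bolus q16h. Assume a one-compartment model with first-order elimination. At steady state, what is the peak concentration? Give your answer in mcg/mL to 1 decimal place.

k = ln2/t½ = ln2/9 ≈ 0.077016 h⁻¹; fraction remaining f = e^(−kτ) = e^(−0.077016×16) ≈ 0.2916.
At steady state, accumulation factor R = 1/(1 − e^(−kτ)) ≈ 1.4116.
Single-dose peak C₀ = D/Vd = 318/189 ≈ 1.683 mcg/mL.
Steady-state peak Cmax,ss = C₀·R ≈ 1.683 × 1.4116 ≈ 2.376 mcg/mL.

2.4 mcg/mL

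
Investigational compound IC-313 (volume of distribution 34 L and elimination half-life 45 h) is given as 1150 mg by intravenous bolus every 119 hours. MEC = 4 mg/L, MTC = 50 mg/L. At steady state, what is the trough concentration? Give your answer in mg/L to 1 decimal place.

6.4 mg/L

k = ln2/t½ = ln2/45 ≈ 0.015403 h⁻¹; fraction remaining f = e^(−kτ) = e^(−0.015403×119) ≈ 0.1599.
At steady state, accumulation factor R = 1/(1 − e^(−kτ)) ≈ 1.1903.
Single-dose peak C₀ = D/Vd = 1150/34 ≈ 33.824 mg/L.
Cmax,ss = C₀/(1 − f) ≈ 33.824/0.8401 ≈ 40.262 mg/L.
Steady-state trough Cmin,ss = Cmax,ss·f ≈ 40.262 × 0.1599 ≈ 6.438 mg/L.
Trough 6.4 mg/L vs MEC 4 mg/L: adequate.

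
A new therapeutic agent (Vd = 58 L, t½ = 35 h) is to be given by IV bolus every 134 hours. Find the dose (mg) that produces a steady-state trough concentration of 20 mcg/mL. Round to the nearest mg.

τ/t½ = 134/35 ≈ 3.8286, so f = (1/2)^(134/35) ≈ 0.070386.
Cmin,ss = (D/Vd)·f/(1−f), so D = Cmin,ss·Vd·(1−f)/f.
D = 20 × 58 × (1−f)/f ≈ 20 × 58 × 13.20737 ≈ 15320.55 mg.

15321 mg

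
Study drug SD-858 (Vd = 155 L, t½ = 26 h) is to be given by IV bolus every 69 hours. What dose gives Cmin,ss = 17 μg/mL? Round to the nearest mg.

τ/t½ = 69/26 ≈ 2.6538, so f = (1/2)^(69/26) ≈ 0.158896.
Cmin,ss = (D/Vd)·f/(1−f), so D = Cmin,ss·Vd·(1−f)/f.
D = 17 × 155 × (1−f)/f ≈ 17 × 155 × 5.29342 ≈ 13948.16 mg.

13948 mg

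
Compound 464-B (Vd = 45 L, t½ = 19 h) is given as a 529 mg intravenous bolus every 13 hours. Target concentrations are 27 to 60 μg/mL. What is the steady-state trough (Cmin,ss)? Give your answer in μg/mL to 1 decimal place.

Over one 13-h interval, 13/19 ≈ 0.68421 half-lives elapse, leaving f ≈ 0.6223 of each dose.
Single-dose peak C₀ = D/Vd = 529/45 ≈ 11.756 μg/mL.
Steady-state trough Cmin,ss = C₀·f/(1−f) ≈ 11.756 × 0.6223/0.3777 ≈ 19.369 μg/mL.
Trough 19.4 μg/mL vs MEC 27 μg/mL: subtherapeutic.

19.4 μg/mL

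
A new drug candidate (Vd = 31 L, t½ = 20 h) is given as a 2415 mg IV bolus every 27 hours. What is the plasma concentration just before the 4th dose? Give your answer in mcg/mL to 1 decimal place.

47.3 mcg/mL

f = (1/2)^(τ/t½) = (1/2)^(27/20) ≈ 0.3923.
C₀ = D/Vd = 2415/31 ≈ 77.903 mcg/mL.
Before the 4th dose, 3 doses have been given. Superposition: Cmin = C₀·(f + f² + … + f^3).
≈ 77.903 × (0.3923 + 0.1539 + 0.0604) ≈ 77.903 × 0.6066 ≈ 47.256 mcg/mL.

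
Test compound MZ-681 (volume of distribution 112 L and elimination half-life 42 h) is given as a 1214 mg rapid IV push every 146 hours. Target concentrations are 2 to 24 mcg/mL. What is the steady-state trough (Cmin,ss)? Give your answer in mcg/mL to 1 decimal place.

k = ln2/t½ = ln2/42 ≈ 0.016504 h⁻¹; fraction remaining f = e^(−kτ) = e^(−0.016504×146) ≈ 0.0899.
Single-dose peak C₀ = D/Vd = 1214/112 ≈ 10.839 mcg/mL.
Steady-state trough Cmin,ss = C₀·f/(1−f) ≈ 10.839 × 0.0899/0.9101 ≈ 1.071 mcg/mL.
Trough 1.1 mcg/mL vs MEC 2 mcg/mL: subtherapeutic.

1.1 mcg/mL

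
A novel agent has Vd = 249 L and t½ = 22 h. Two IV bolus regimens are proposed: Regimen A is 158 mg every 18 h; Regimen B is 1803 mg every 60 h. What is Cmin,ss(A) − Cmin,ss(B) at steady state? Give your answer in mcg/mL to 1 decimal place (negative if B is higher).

-0.5 mcg/mL

Regimen A: f = (1/2)^(18/22) ≈ 0.5672; Cmin,ss = (158/249)·f/(1−f) ≈ 0.832 mcg/mL.
Regimen B: f = (1/2)^(60/22) ≈ 0.1510; Cmin,ss = (1803/249)·f/(1−f) ≈ 1.288 mcg/mL.
Difference ≈ 0.832 − 1.288 ≈ -0.456 mcg/mL.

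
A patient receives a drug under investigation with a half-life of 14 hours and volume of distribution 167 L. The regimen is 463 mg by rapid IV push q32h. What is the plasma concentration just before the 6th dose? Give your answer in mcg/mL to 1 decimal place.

f = (1/2)^(τ/t½) = (1/2)^(32/14) ≈ 0.2051.
C₀ = D/Vd = 463/167 ≈ 2.772 mcg/mL.
Before the 6th dose, 5 doses have been given. Superposition: Cmin = C₀·(f + f² + … + f^5).
≈ 2.772 × (0.2051 + 0.0421 + 0.0086 + 0.0018 + 0.0004) ≈ 2.772 × 0.2580 ≈ 0.715 mcg/mL.

0.7 mcg/mL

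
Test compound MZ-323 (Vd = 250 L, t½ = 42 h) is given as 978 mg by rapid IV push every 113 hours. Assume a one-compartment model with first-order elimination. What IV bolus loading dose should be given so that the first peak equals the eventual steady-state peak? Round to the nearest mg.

f = (1/2)^(113/42) ≈ 0.154912; accumulation ratio R = 1/(1−f) ≈ 1.18331.
Loading dose to hit Cmax,ss on first dose: D_load = D_maint·R ≈ 978 × 1.18331 ≈ 1157.28 mg.

1157 mg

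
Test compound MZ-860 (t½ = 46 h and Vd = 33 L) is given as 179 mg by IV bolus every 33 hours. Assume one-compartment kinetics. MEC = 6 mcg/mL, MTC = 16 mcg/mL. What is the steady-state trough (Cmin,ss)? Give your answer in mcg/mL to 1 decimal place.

8.4 mcg/mL

τ/t½ = 33/46 ≈ 0.71739, so fraction remaining f = (1/2)^(33/46) ≈ 0.6082.
Accumulation ratio R = 1/(1 − f) ≈ 1/0.3918 ≈ 2.5523.
Each bolus raises the concentration by D/Vd = 179/33 ≈ 5.424 mcg/mL.
Cmax,ss = C₀/(1 − f) ≈ 5.424/0.3918 ≈ 13.844 mcg/mL.
One interval later, Cmin,ss = Cmax,ss·e^(−kτ) ≈ 13.844 × 0.6082 ≈ 8.420 mcg/mL.
Trough 8.4 mcg/mL vs MEC 6 mcg/mL: adequate.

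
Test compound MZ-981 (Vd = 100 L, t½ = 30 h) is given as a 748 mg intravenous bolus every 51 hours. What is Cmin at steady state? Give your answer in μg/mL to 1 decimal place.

k = ln2/t½ = ln2/30 ≈ 0.023105 h⁻¹; fraction remaining f = e^(−kτ) = e^(−0.023105×51) ≈ 0.3078.
Accumulation ratio R = 1/(1 − f) ≈ 1/0.6922 ≈ 1.4447.
Single-dose peak C₀ = D/Vd = 748/100 ≈ 7.480 μg/mL.
Cmax,ss = C₀/(1 − f) ≈ 7.480/0.6922 ≈ 10.806 μg/mL.
One interval later, Cmin,ss = Cmax,ss·e^(−kτ) ≈ 10.806 × 0.3078 ≈ 3.326 μg/mL.

3.3 μg/mL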